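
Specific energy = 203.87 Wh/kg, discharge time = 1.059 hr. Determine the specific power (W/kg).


Specific power = 203.87 Wh/kg / 1.059 hr = 192.5 W/kg

192.5 W/kg


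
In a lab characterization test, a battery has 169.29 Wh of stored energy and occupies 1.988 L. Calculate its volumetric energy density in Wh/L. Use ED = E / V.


Volumetric ED = 169.29 Wh / 1.988 L = 85.16 Wh/L

85.16 Wh/L


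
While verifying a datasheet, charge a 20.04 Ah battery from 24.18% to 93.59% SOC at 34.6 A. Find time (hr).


delta_Ah = 20.04 * (93.59 - 24.18) / 100 = 13.91 Ah
t = delta_Ah / I = 13.91 / 34.6 = 0.4020 hr

0.4020 hr


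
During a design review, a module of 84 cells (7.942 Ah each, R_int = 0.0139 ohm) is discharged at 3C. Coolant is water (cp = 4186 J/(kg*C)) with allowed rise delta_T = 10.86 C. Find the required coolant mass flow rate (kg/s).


Step 1: I = 3 * 7.942 = 23.826 A
Step 2: Q_cell = I^2 * R = 23.826^2 * 0.0139 = 7.8907 W
Step 3: Q_total = 84 * 7.8907 = 662.82 W
Step 4: m_dot = Q_total / (cp * dT) = 662.82 / (4186 * 10.86) = 0.01458 kg/s

0.01458 kg/s


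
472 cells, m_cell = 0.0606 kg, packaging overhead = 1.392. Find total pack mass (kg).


Cell mass sum = 472 * 0.0606 = 28.603 kg
With overhead 1.392: m_pack = 28.603 * 1.392 = 39.82 kg

39.82 kg


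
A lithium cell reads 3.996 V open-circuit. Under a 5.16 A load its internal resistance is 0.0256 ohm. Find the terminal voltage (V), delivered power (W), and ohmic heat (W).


Step 1: V_terminal = OCV - I*R = 3.996 - 5.16 * 0.0256 = 3.8639 V
Step 2: P_out = V_terminal * I = 3.8639 * 5.16 = 19.94 W
Step 3: Q = I^2 * R = 5.16^2 * 0.0256 = 0.6816 W

V=3.8639 V, P=19.94 W, Q=0.6816 W


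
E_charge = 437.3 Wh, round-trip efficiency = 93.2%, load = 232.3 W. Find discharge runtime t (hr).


Step 1: E_discharge = eta/100 * E_charge = 93.2/100 * 437.3 = 407.56 Wh
Step 2: t = E_discharge / P = 407.56 / 232.3 = 1.754 hr

1.754 hr


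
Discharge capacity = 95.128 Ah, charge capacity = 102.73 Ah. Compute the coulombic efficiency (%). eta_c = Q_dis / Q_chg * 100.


eta_c = Q_dis / Q_chg * 100 = 95.128 / 102.73 * 100 = 92.60%

92.60%


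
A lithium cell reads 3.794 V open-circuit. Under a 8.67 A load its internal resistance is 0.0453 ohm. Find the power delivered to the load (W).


Step 1: V_terminal = OCV - I*R = 3.794 - 8.67 * 0.0453 = 3.4012 V
Step 2: P_out = V_terminal * I = 3.4012 * 8.67 = 29.49 W

29.49 W


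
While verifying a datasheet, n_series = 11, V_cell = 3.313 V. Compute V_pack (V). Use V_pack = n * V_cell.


With 11 cells in series at 3.313 V each, V_pack = 36.443 V

36.443 V


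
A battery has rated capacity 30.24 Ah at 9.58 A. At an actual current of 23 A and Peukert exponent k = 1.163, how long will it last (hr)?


Step 1: t_rated = C / I_rated = 30.24 / 9.58 = 3.1566 hr
Step 2: ratio = 9.58 / 23 = 0.41652
Step 3: ratio^k = 0.41652^1.163 = 0.36111
Step 4: t = t_rated * ratio^k = 3.1566 * 0.36111 = 1.140 hr

1.140 hr


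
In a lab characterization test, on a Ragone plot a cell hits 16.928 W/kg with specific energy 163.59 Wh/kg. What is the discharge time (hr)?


t = E / P = 163.59 / 16.928 = 9.664 hr

9.664 hr


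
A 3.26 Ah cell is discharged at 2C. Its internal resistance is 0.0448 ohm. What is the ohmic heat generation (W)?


Step 1: I = C_rate * capacity = 2 * 3.26 = 6.52 A
Step 2: Q = I^2 * R = 6.52^2 * 0.0448 = 42.51 * 0.0448 = 1.904 W

1.904 W


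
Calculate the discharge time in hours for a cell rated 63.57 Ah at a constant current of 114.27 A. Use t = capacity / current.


Runtime = 63.57 Ah / 114.27 A = 0.5563 hr

0.5563 hr


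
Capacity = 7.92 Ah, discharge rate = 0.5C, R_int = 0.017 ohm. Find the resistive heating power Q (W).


Step 1: I = C_rate * capacity = 0.5 * 7.92 = 3.96 A
Step 2: Q = I^2 * R = 3.96^2 * 0.017 = 15.682 * 0.017 = 0.2666 W

0.2666 W


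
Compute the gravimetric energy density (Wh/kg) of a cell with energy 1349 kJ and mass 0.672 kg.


Convert: E = 1349 kJ = 374.72 Wh
ED = E / m = 374.72 / 0.672 = 557.6 Wh/kg

557.6 Wh/kg


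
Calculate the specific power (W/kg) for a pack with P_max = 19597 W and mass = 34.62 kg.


SP = P / m = 19597 / 34.62 = 566.1 W/kg

566.1 W/kg


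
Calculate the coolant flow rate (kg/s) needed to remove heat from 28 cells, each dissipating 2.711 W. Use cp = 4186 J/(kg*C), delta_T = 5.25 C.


Step 1: Total heat Q = 28 * 2.711 W = 75.908 W
Step 2: denom = cp * dT = 4186 * 5.25 = 21977
Step 3: m_dot = 75.908 / 21977 = 0.003454 kg/s

0.003454 kg/s


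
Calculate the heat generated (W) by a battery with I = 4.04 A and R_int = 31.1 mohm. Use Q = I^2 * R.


Convert: R = 31.1 mohm = 0.0311 ohm
Q = I^2 * R = 4.04^2 * 0.0311 = 0.5076 W

0.5076 W


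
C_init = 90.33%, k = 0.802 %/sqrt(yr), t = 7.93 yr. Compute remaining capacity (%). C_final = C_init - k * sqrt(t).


sqrt(t) = sqrt(7.93) = 2.816
C_final = 90.33 - 0.802 * 2.816 = 88.07%

88.07%


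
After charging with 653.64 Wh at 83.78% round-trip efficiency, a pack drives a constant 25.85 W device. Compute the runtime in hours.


Step 1: E_discharge = eta/100 * E_charge = 83.78/100 * 653.64 = 547.62 Wh
Step 2: t = E_discharge / P = 547.62 / 25.85 = 21.18 hr

21.18 hr


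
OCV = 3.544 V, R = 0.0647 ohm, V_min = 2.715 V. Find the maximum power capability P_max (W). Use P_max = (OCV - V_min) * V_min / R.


dV = OCV - V_min = 0.829 V (so I_max = dV / R)
P_max = dV * V_min / R = 0.829 * 2.715 / 0.0647 = 34.79 W

34.79 W


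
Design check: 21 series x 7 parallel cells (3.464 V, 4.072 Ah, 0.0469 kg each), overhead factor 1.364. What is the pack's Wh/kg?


Step 1: V_pack = 21 * 3.464 = 72.744 V
Step 2: C_pack = 7 * 4.072 = 28.504 Ah
Step 3: E_pack = V_pack * C_pack = 72.744 * 28.504 = 2073.5 Wh
Step 4: m_pack = 21 * 7 * 0.0469 * 1.364 = 9.4038 kg
Step 5: ED = E_pack / m_pack = 2073.5 / 9.4038 = 220.5 Wh/kg

220.5 Wh/kg


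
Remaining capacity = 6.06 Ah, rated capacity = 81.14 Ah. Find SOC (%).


SOC% = 6.06 / 81.14 * 100 = 7.469%

7.469%


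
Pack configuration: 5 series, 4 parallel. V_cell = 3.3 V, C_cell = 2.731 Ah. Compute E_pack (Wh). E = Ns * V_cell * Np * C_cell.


V_pack = 5 * 3.3 = 16.5 V
C_pack = 4 * 2.731 = 10.924 Ah
E = V_pack * C_pack = 16.5 * 10.924 = 180.2 Wh

180.2 Wh


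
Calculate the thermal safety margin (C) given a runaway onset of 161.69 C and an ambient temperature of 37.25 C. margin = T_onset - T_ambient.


Safety margin = 161.69 C - 37.25 C = 124.44 C

124.44 C


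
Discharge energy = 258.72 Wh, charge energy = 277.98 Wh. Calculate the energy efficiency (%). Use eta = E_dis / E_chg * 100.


Round-trip efficiency = 258.72/277.98 * 100% = 93.07%

93.07%


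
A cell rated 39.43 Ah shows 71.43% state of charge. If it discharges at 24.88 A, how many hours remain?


Step 1: remaining = SOC/100 * C_total = 71.43/100 * 39.43 = 28.165 Ah
Step 2: t = remaining / I = 28.165 / 24.88 = 1.132 hr

1.132 hr


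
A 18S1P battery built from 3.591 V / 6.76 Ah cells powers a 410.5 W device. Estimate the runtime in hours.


Step 1: E_pack = Ns * V_cell * Np * C_cell = 18 * 3.591 * 1 * 6.76 = 436.95 Wh
Step 2: t = E_pack / P = 436.95 / 410.5 = 1.064 hr

1.064 hr


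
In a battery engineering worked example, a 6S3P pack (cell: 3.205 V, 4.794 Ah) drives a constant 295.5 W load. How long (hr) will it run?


Step 1: E_pack = Ns * V_cell * Np * C_cell = 6 * 3.205 * 3 * 4.794 = 276.57 Wh
Step 2: t = E_pack / P = 276.57 / 295.5 = 0.9359 hr

0.9359 hr


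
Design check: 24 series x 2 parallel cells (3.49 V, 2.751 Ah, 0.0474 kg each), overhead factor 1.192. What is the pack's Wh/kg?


Step 1: V_pack = 24 * 3.49 = 83.76 V
Step 2: C_pack = 2 * 2.751 = 5.502 Ah
Step 3: E_pack = V_pack * C_pack = 83.76 * 5.502 = 460.85 Wh
Step 4: m_pack = 24 * 2 * 0.0474 * 1.192 = 2.712 kg
Step 5: ED = E_pack / m_pack = 460.85 / 2.712 = 169.9 Wh/kg

169.9 Wh/kg


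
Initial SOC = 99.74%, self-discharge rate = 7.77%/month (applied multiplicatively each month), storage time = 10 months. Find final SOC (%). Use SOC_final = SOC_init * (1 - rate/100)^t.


decay = (1 - 7.77/100)^10 = 0.44537
SOC_final = 99.74 * 0.44537 = 44.42%

44.42%


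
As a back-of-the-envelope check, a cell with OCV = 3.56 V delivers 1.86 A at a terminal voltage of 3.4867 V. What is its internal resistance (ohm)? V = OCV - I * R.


R = (OCV - V) / I = (3.56 - 3.4867) / 1.86 = 0.03941 ohm

0.03941 ohm


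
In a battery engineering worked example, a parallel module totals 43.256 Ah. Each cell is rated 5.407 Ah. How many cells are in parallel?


n = C_total / C_cell = 43.256 / 5.407 = 8

8


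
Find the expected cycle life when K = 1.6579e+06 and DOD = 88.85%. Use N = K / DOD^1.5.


DOD^1.5 = 837.5
N = K / DOD^1.5 = 1.6579e+06 / 837.5 = 1980

1980 cycles


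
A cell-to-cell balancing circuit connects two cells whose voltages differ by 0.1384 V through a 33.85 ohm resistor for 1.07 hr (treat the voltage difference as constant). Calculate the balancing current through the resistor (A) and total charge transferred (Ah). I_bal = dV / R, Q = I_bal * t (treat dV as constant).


I_bal = dV / R = 0.1384 / 33.85 = 0.0040886 A
Q = I_bal * t = 0.0040886 * 1.07 = 0.004375 Ah

I=0.0040886 A, Q=0.004375 Ah


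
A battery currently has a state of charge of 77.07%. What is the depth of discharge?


Complement of SOC: DOD = 100% - 77.07% = 22.93%

22.93%


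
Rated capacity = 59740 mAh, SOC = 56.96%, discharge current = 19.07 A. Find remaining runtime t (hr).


Convert: C_total = 59740 mAh = 59.74 Ah
Step 1: remaining = SOC/100 * C_total = 56.96/100 * 59.74 = 34.028 Ah
Step 2: t = remaining / I = 34.028 / 19.07 = 1.784 hr

1.784 hr


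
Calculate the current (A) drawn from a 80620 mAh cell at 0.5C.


Convert: capacity = 80620 mAh = 80.62 Ah
At 0.5C: I = 0.5 * 80.62 Ah = 40.31 A

40.31 A


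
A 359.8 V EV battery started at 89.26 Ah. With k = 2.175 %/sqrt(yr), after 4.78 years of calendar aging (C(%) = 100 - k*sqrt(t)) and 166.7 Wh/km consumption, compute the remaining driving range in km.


Step 1: capacity retention = 100 - 2.175 * sqrt(4.78) = 100 - 2.175 * 2.1863 = 95.245%
Step 2: C_now = 89.26 * 95.245/100 = 85.016 Ah
Step 3: E_pack = V * C_now = 359.8 * 85.016 = 30589 Wh
Step 4: range = E_pack / consumption = 30589 / 166.7 = 183.5 km

183.5 km


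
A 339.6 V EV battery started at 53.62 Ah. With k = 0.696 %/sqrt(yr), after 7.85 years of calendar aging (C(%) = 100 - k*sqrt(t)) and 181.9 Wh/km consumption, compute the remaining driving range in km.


Step 1: capacity retention = 100 - 0.696 * sqrt(7.85) = 100 - 0.696 * 2.8018 = 98.05%
Step 2: C_now = 53.62 * 98.05/100 = 52.574 Ah
Step 3: E_pack = V * C_now = 339.6 * 52.574 = 17854 Wh
Step 4: range = E_pack / consumption = 17854 / 181.9 = 98.15 km

98.15 km


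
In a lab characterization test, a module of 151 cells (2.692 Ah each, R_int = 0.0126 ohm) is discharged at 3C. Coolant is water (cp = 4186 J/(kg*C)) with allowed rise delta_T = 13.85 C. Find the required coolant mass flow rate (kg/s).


Step 1: I = 3 * 2.692 = 8.076 A
Step 2: Q_cell = I^2 * R = 8.076^2 * 0.0126 = 0.82179 W
Step 3: Q_total = 151 * 0.82179 = 124.09 W
Step 4: m_dot = Q_total / (cp * dT) = 124.09 / (4186 * 13.85) = 0.002140 kg/s

0.002140 kg/s


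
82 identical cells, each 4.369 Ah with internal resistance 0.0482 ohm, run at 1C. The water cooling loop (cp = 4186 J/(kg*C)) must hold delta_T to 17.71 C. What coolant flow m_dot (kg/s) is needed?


Step 1: I = 1 * 4.369 = 4.369 A
Step 2: Q_cell = I^2 * R = 4.369^2 * 0.0482 = 0.92005 W
Step 3: Q_total = 82 * 0.92005 = 75.444 W
Step 4: m_dot = Q_total / (cp * dT) = 75.444 / (4186 * 17.71) = 0.001018 kg/s

0.001018 kg/s


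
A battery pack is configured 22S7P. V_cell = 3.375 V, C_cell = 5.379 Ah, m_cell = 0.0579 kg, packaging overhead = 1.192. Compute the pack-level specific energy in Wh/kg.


Step 1: V_pack = 22 * 3.375 = 74.25 V
Step 2: C_pack = 7 * 5.379 = 37.653 Ah
Step 3: E_pack = V_pack * C_pack = 74.25 * 37.653 = 2795.7 Wh
Step 4: m_pack = 22 * 7 * 0.0579 * 1.192 = 10.629 kg
Step 5: ED = E_pack / m_pack = 2795.7 / 10.629 = 263.0 Wh/kg

263.0 Wh/kg


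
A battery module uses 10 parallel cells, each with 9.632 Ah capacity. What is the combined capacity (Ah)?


Parallel capacities add: 10 * 9.632 Ah = 96.32 Ah

96.32 Ah


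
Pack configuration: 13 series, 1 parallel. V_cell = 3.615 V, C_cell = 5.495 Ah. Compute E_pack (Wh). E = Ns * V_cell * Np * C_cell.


V_pack = 13 * 3.615 = 46.995 V
C_pack = 1 * 5.495 = 5.495 Ah
E = V_pack * C_pack = 46.995 * 5.495 = 258.2 Wh

258.2 Wh


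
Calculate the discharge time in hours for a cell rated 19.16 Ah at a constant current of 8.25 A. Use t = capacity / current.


t = capacity / current = 19.16 / 8.25 = 2.322 hr

2.322 hr


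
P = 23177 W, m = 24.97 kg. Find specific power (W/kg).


Specific power = 23177 W / 24.97 kg = 928.2 W/kg

928.2 W/kg


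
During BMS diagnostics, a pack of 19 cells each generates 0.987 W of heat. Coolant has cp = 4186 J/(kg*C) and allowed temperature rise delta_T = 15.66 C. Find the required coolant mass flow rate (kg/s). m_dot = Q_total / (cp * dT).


Q_total = 19 * 0.987 = 18.753 W
m_dot = Q_total / (cp * dT) = 18.753 / (4186 * 15.66) = 2.861e-04 kg/s

2.861e-04 kg/s


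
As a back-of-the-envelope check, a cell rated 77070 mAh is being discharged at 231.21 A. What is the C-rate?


Convert: capacity = 77070 mAh = 77.07 Ah
C_rate = I / capacity = 231.21 / 77.07 = 3C

3C


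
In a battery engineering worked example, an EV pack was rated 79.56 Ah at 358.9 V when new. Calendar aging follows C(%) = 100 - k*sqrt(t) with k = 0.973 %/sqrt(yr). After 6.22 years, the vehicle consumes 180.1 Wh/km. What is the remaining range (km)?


Step 1: capacity retention = 100 - 0.973 * sqrt(6.22) = 100 - 0.973 * 2.494 = 97.573%
Step 2: C_now = 79.56 * 97.573/100 = 77.629 Ah
Step 3: E_pack = V * C_now = 358.9 * 77.629 = 27861 Wh
Step 4: range = E_pack / consumption = 27861 / 180.1 = 154.7 km

154.7 km


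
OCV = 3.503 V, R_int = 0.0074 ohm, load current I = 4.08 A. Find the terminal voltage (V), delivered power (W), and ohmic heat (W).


Step 1: V_terminal = OCV - I*R = 3.503 - 4.08 * 0.0074 = 3.4728 V
Step 2: P_out = V_terminal * I = 3.4728 * 4.08 = 14.17 W
Step 3: Q = I^2 * R = 4.08^2 * 0.0074 = 0.1232 W

V=3.4728 V, P=14.17 W, Q=0.1232 W


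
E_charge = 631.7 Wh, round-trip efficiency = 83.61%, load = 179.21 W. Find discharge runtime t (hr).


Step 1: E_discharge = eta/100 * E_charge = 83.61/100 * 631.7 = 528.16 Wh
Step 2: t = E_discharge / P = 528.16 / 179.21 = 2.947 hr

2.947 hr


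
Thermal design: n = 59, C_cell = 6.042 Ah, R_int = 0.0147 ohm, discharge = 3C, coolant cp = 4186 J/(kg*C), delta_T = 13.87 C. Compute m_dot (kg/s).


Step 1: I = 3 * 6.042 = 18.126 A
Step 2: Q_cell = I^2 * R = 18.126^2 * 0.0147 = 4.8297 W
Step 3: Q_total = 59 * 4.8297 = 284.95 W
Step 4: m_dot = Q_total / (cp * dT) = 284.95 / (4186 * 13.87) = 0.004908 kg/s

0.004908 kg/s


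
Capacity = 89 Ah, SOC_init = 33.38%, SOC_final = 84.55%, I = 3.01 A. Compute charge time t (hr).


Step 1: dSOC = 84.55% - 33.38% = 51.17%
Step 2: delta_Ah = 89 * 51.17 / 100 = 45.541 Ah
Step 3: t = 45.541 / 3.01 = 15.13 hr

15.13 hr


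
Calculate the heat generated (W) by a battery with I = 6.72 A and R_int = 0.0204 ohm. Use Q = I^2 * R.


I^2 = 45.158
Q = 45.158 * 0.0204 = 0.9212 W

0.9212 W


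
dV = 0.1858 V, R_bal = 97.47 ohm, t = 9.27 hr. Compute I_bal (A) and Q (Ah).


I_bal = dV / R = 0.1858 / 97.47 = 0.0019062 A
Q = I_bal * t = 0.0019062 * 9.27 = 0.01767 Ah

I=0.0019062 A, Q=0.01767 Ah


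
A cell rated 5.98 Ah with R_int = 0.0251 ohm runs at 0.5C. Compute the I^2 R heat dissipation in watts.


Step 1: I = C_rate * capacity = 0.5 * 5.98 = 2.99 A
Step 2: Q = I^2 * R = 2.99^2 * 0.0251 = 8.9401 * 0.0251 = 0.2244 W

0.2244 W


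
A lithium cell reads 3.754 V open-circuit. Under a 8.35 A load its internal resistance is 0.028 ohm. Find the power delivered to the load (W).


Step 1: V_terminal = OCV - I*R = 3.754 - 8.35 * 0.028 = 3.5202 V
Step 2: P_out = V_terminal * I = 3.5202 * 8.35 = 29.39 W

29.39 W


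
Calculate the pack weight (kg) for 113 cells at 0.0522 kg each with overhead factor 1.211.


Cell mass sum = 113 * 0.0522 = 5.8986 kg
With overhead 1.211: m_pack = 5.8986 * 1.211 = 7.143 kg

7.143 kg


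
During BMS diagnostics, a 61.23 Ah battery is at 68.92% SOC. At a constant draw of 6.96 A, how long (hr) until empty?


Step 1: remaining = SOC/100 * C_total = 68.92/100 * 61.23 = 42.2 Ah
Step 2: t = remaining / I = 42.2 / 6.96 = 6.063 hr

6.063 hr


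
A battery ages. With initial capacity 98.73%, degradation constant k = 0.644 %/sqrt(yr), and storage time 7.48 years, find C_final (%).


Step 1: sqrt(7.48 yr) = 2.735
Step 2: drop = 0.644 * 2.735 = 1.7613
Step 3: C_final = 98.73 - 1.7613 = 96.97%

96.97%


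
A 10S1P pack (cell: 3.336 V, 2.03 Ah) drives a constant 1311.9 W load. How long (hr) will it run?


Step 1: E_pack = Ns * V_cell * Np * C_cell = 10 * 3.336 * 1 * 2.03 = 67.721 Wh
Step 2: t = E_pack / P = 67.721 / 1311.9 = 0.05162 hr

0.05162 hr


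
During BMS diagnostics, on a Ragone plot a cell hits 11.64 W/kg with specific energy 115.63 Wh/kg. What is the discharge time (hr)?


t = E / P = 115.63 / 11.64 = 9.934 hr

9.934 hr


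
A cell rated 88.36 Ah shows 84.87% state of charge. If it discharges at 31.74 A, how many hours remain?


Step 1: remaining = SOC/100 * C_total = 84.87/100 * 88.36 = 74.991 Ah
Step 2: t = remaining / I = 74.991 / 31.74 = 2.363 hr

2.363 hr


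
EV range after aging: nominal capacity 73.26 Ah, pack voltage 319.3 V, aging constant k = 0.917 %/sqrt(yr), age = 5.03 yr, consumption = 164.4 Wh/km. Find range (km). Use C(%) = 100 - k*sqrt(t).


Step 1: capacity retention = 100 - 0.917 * sqrt(5.03) = 100 - 0.917 * 2.2428 = 97.943%
Step 2: C_now = 73.26 * 97.943/100 = 71.753 Ah
Step 3: E_pack = V * C_now = 319.3 * 71.753 = 22911 Wh
Step 4: range = E_pack / consumption = 22911 / 164.4 = 139.4 km

139.4 km


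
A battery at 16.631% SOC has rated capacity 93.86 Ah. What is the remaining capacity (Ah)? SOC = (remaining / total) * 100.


remaining = SOC / 100 * total = 16.631 / 100 * 93.86 = 15.61 Ah

15.61 Ah


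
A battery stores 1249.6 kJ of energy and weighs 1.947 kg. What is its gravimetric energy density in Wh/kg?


Convert: E = 1249.6 kJ = 347.11 Wh
ED = E / m = 347.11 / 1.947 = 178.3 Wh/kg

178.3 Wh/kg


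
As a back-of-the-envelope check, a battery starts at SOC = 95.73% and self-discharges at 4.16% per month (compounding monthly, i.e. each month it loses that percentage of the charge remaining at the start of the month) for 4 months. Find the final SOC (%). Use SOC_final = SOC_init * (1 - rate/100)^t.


decay = (1 - 4.16/100)^4 = 0.8437
SOC_final = 95.73 * 0.8437 = 80.77%

80.77%


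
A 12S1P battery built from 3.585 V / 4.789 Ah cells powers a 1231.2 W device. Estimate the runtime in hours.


Step 1: E_pack = Ns * V_cell * Np * C_cell = 12 * 3.585 * 1 * 4.789 = 206.02 Wh
Step 2: t = E_pack / P = 206.02 / 1231.2 = 0.1673 hr

0.1673 hr


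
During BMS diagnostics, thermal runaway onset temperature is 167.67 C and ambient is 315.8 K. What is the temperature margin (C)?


Convert: T_ambient = 315.8 K = 42.65 C
margin = 167.67 - 42.65 = 125.02 C

125.02 C


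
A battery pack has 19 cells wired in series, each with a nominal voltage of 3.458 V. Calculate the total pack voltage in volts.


V_pack = n * V_cell = 19 * 3.458 = 65.702 V

65.702 V


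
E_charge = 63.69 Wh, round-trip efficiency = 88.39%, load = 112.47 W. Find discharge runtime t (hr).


Step 1: E_discharge = eta/100 * E_charge = 88.39/100 * 63.69 = 56.296 Wh
Step 2: t = E_discharge / P = 56.296 / 112.47 = 0.5005 hr

0.5005 hr


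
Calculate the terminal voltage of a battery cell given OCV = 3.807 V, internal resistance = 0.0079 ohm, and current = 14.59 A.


IR drop = 14.59 * 0.0079 = 0.11526 V
V = 3.807 - 0.11526 = 3.692 V

3.692 V


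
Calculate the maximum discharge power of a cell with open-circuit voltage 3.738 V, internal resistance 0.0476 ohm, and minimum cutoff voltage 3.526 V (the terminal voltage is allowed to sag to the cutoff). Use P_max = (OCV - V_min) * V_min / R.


P_max = (OCV - V_min) * V_min / R = (3.738 - 3.526) * 3.526 / 0.0476 = 0.212 * 3.526 / 0.0476 = 15.70 W

15.70 W


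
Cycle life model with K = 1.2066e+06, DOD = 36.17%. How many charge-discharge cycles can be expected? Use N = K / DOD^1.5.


Step 1: DOD^1.5 = 36.17^1.5 = 217.53
Step 2: N = 1.2066e+06 / 217.53 = 5547 cycles

5547 cycles


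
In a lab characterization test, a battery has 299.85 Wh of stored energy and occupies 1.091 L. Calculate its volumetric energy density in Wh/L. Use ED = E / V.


ED = E / V = 299.85 / 1.091 = 274.8 Wh/L

274.8 Wh/L


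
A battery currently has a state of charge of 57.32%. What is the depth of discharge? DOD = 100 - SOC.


Complement of SOC: DOD = 100% - 57.32% = 42.68%

42.68%


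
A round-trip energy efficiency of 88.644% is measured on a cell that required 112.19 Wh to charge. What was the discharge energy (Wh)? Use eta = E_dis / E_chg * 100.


E_dis = eta/100 * E_chg = 88.644/100 * 112.19 = 99.45 Wh

99.45 Wh


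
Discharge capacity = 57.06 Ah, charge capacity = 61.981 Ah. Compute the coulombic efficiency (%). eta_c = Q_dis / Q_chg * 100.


eta_c = Q_dis / Q_chg * 100 = 57.06 / 61.981 * 100 = 92.06%

92.06%


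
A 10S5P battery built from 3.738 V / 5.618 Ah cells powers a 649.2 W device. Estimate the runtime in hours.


Step 1: E_pack = Ns * V_cell * Np * C_cell = 10 * 3.738 * 5 * 5.618 = 1050 Wh
Step 2: t = E_pack / P = 1050 / 649.2 = 1.617 hr

1.617 hr


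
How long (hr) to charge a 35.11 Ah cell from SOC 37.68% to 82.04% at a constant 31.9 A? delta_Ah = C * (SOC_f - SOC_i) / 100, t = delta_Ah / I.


delta_Ah = 35.11 * (82.04 - 37.68) / 100 = 15.575 Ah
t = delta_Ah / I = 15.575 / 31.9 = 0.4882 hr

0.4882 hr


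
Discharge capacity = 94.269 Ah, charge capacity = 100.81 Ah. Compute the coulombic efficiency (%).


Coulombic efficiency = 94.269/100.81 * 100% = 93.51%

93.51%


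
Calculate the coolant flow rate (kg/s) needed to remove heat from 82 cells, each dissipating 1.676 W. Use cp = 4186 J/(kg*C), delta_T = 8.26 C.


Q_total = 82 * 1.676 = 137.43 W
m_dot = Q_total / (cp * dT) = 137.43 / (4186 * 8.26) = 0.003975 kg/s

0.003975 kg/s


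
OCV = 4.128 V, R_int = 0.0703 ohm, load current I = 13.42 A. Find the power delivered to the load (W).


Step 1: V_terminal = OCV - I*R = 4.128 - 13.42 * 0.0703 = 3.1846 V
Step 2: P_out = V_terminal * I = 3.1846 * 13.42 = 42.74 W

42.74 W


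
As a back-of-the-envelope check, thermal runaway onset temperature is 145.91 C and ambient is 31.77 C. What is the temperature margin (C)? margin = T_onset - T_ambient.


margin = T_onset - T_ambient = 145.91 - 31.77 = 114.14 C

114.14 C


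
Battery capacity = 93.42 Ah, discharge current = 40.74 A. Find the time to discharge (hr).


t = capacity / current = 93.42 / 40.74 = 2.293 hr

2.293 hr


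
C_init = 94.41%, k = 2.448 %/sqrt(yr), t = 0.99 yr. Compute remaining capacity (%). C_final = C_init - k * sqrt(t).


sqrt(t) = sqrt(0.99) = 0.99499
C_final = 94.41 - 2.448 * 0.99499 = 91.97%

91.97%


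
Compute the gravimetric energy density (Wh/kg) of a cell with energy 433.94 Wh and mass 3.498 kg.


Specific energy = 433.94 Wh / 3.498 kg = 124.1 Wh/kg

124.1 Wh/kg


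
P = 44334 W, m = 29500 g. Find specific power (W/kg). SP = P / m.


Convert: m = 29500 g = 29.5 kg
SP = P / m = 44334 / 29.5 = 1503 W/kg

1503 W/kg


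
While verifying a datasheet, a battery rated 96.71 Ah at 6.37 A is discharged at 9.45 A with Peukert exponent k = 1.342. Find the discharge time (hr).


Step 1: t_rated = C / I_rated = 96.71 / 6.37 = 15.182 hr
Step 2: ratio = 6.37 / 9.45 = 0.67407
Step 3: ratio^k = 0.67407^1.342 = 0.58901
Step 4: t = t_rated * ratio^k = 15.182 * 0.58901 = 8.942 hr

8.942 hr


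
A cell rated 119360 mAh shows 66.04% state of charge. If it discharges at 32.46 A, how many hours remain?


Convert: C_total = 119360 mAh = 119.36 Ah
Step 1: remaining = SOC/100 * C_total = 66.04/100 * 119.36 = 78.825 Ah
Step 2: t = remaining / I = 78.825 / 32.46 = 2.428 hr

2.428 hr


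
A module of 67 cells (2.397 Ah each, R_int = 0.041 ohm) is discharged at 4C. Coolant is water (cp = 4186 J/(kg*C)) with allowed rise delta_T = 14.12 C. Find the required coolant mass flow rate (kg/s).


Step 1: I = 4 * 2.397 = 9.588 A
Step 2: Q_cell = I^2 * R = 9.588^2 * 0.041 = 3.7691 W
Step 3: Q_total = 67 * 3.7691 = 252.53 W
Step 4: m_dot = Q_total / (cp * dT) = 252.53 / (4186 * 14.12) = 0.004272 kg/s

0.004272 kg/s


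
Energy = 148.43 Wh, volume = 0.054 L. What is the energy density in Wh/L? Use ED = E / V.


ED = E / V = 148.43 / 0.054 = 2749 Wh/L

2749 Wh/L


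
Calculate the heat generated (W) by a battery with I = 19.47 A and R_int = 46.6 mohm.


Convert: R = 46.6 mohm = 0.0466 ohm
Q = I^2 * R = 19.47^2 * 0.0466 = 17.67 W

17.67 W


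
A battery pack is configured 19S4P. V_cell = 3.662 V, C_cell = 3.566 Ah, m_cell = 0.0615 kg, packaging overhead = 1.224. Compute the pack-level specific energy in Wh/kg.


Step 1: V_pack = 19 * 3.662 = 69.578 V
Step 2: C_pack = 4 * 3.566 = 14.264 Ah
Step 3: E_pack = V_pack * C_pack = 69.578 * 14.264 = 992.46 Wh
Step 4: m_pack = 19 * 4 * 0.0615 * 1.224 = 5.721 kg
Step 5: ED = E_pack / m_pack = 992.46 / 5.721 = 173.5 Wh/kg

173.5 Wh/kg


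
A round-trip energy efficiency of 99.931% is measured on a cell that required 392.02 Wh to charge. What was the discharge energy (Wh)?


E_dis = eta/100 * E_chg = 99.931/100 * 392.02 = 391.7 Wh

391.7 Wh


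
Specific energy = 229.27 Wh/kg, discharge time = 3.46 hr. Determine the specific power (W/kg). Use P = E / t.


Specific power = 229.27 Wh/kg / 3.46 hr = 66.26 W/kg

66.26 W/kg


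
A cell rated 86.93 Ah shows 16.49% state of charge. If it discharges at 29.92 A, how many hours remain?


Step 1: remaining = SOC/100 * C_total = 16.49/100 * 86.93 = 14.335 Ah
Step 2: t = remaining / I = 14.335 / 29.92 = 0.4791 hr

0.4791 hr


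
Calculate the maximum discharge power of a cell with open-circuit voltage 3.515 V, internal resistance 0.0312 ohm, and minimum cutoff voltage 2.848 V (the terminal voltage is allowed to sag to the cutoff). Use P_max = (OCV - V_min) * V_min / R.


P_max = (OCV - V_min) * V_min / R = (3.515 - 2.848) * 2.848 / 0.0312 = 0.667 * 2.848 / 0.0312 = 60.89 W

60.89 W


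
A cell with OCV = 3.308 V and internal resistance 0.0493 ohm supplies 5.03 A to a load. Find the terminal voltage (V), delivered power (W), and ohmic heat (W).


Step 1: V_terminal = OCV - I*R = 3.308 - 5.03 * 0.0493 = 3.06 V
Step 2: P_out = V_terminal * I = 3.06 * 5.03 = 15.39 W
Step 3: Q = I^2 * R = 5.03^2 * 0.0493 = 1.247 W

V=3.06 V, P=15.39 W, Q=1.247 W


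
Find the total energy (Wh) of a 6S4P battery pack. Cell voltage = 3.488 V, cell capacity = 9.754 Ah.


V_pack = 6 * 3.488 = 20.928 V
C_pack = 4 * 9.754 = 39.016 Ah
E = V_pack * C_pack = 20.928 * 39.016 = 816.5 Wh

816.5 Wh


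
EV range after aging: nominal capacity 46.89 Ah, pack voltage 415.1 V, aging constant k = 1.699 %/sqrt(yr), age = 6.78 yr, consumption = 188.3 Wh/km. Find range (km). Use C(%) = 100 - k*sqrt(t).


Step 1: capacity retention = 100 - 1.699 * sqrt(6.78) = 100 - 1.699 * 2.6038 = 95.576%
Step 2: C_now = 46.89 * 95.576/100 = 44.816 Ah
Step 3: E_pack = V * C_now = 415.1 * 44.816 = 18603 Wh
Step 4: range = E_pack / consumption = 18603 / 188.3 = 98.79 km

98.79 km


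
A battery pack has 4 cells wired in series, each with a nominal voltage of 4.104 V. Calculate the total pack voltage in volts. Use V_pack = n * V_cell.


With 4 cells in series at 4.104 V each, V_pack = 16.416 V

16.416 V


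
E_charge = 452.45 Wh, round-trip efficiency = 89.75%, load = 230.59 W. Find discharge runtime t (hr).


Step 1: E_discharge = eta/100 * E_charge = 89.75/100 * 452.45 = 406.07 Wh
Step 2: t = E_discharge / P = 406.07 / 230.59 = 1.761 hr

1.761 hr


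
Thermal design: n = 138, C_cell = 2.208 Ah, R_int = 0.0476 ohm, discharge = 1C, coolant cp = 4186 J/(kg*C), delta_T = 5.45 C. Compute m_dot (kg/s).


Step 1: I = 1 * 2.208 = 2.208 A
Step 2: Q_cell = I^2 * R = 2.208^2 * 0.0476 = 0.23206 W
Step 3: Q_total = 138 * 0.23206 = 32.024 W
Step 4: m_dot = Q_total / (cp * dT) = 32.024 / (4186 * 5.45) = 0.001404 kg/s

0.001404 kg/s


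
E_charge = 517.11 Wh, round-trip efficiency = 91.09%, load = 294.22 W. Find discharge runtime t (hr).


Step 1: E_discharge = eta/100 * E_charge = 91.09/100 * 517.11 = 471.04 Wh
Step 2: t = E_discharge / P = 471.04 / 294.22 = 1.601 hr

1.601 hr


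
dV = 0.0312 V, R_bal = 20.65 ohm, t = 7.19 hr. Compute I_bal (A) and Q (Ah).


First, Ohm's law: I_bal = 0.0312 V / 20.65 ohm = 0.0015109 A
Then Q = I * t = 0.0015109 A * 7.19 hr = 0.01086 Ah

I=0.0015109 A, Q=0.01086 Ah


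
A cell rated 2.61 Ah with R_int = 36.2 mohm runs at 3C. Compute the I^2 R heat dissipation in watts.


Convert: R = 36.2 mohm = 0.0362 ohm
Step 1: I = C_rate * capacity = 3 * 2.61 = 7.83 A
Step 2: Q = I^2 * R = 7.83^2 * 0.0362 = 61.309 * 0.0362 = 2.219 W

2.219 W


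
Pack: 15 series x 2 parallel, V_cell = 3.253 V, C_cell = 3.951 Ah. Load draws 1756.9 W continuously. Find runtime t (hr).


Step 1: E_pack = Ns * V_cell * Np * C_cell = 15 * 3.253 * 2 * 3.951 = 385.58 Wh
Step 2: t = E_pack / P = 385.58 / 1756.9 = 0.2195 hr

0.2195 hr


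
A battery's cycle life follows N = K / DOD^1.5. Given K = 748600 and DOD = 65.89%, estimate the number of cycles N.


Step 1: DOD^1.5 = 65.89^1.5 = 534.85
Step 2: N = 748600 / 534.85 = 1400 cycles

1400 cycles


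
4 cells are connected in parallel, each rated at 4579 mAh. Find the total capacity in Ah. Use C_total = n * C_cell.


Convert: C_cell = 4579 mAh = 4.579 Ah
C_total = 4 * 4.579 = 18.316 Ah

18.316 Ah


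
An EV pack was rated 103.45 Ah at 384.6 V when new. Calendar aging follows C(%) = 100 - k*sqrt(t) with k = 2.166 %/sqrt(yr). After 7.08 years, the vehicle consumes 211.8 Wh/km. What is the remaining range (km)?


Step 1: capacity retention = 100 - 2.166 * sqrt(7.08) = 100 - 2.166 * 2.6608 = 94.237%
Step 2: C_now = 103.45 * 94.237/100 = 97.488 Ah
Step 3: E_pack = V * C_now = 384.6 * 97.488 = 37494 Wh
Step 4: range = E_pack / consumption = 37494 / 211.8 = 177.0 km

177.0 km


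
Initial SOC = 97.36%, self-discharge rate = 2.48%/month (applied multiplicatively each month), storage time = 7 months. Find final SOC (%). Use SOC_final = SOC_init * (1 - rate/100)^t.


Monthly retention factor = 1 - 2.48/100 = 0.9752
Over 7 months: factor^7 = 0.8388
SOC_final = 97.36 * 0.8388 = 81.67%

81.67%


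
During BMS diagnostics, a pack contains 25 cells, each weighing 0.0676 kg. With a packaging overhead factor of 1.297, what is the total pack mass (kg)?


m_pack = n * m_cell * overhead = 25 * 0.0676 * 1.297 = 2.192 kg

2.192 kg


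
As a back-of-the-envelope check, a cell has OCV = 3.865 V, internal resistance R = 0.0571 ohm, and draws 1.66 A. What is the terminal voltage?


IR drop = 1.66 * 0.0571 = 0.094786 V
V = 3.865 - 0.094786 = 3.770 V

3.770 V


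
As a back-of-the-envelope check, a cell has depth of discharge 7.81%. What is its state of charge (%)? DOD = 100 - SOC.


SOC = 100 - DOD = 100 - 7.81 = 92.19%

92.19%


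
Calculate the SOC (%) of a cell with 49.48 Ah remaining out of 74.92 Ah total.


SOC% = 49.48 / 74.92 * 100 = 66.04%

66.04%


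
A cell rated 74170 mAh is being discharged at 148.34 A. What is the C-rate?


Convert: capacity = 74170 mAh = 74.17 Ah
C_rate = I / capacity = 148.34 / 74.17 = 2C

2C


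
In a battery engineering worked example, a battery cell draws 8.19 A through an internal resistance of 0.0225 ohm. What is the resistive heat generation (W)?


I^2 = 67.076
Q = 67.076 * 0.0225 = 1.509 W

1.509 W


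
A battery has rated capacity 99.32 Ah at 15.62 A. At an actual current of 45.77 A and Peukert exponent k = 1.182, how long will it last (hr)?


t_rated = C / I_rated = 99.32 / 15.62 = 6.3585 hr
(I_rated/I)^k = (0.34127)^1.182 = 0.28062
t = t_rated * (I_rated/I)^k = 6.3585 * 0.28062 = 1.784 hr

1.784 hr


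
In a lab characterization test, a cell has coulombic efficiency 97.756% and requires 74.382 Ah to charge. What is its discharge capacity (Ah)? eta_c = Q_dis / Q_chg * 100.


Q_dis = eta/100 * Q_chg = 97.756/100 * 74.382 = 72.71 Ah

72.71 Ah


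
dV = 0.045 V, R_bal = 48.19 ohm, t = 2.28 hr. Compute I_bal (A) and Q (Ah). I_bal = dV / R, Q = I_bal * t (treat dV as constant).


I_bal = dV / R = 0.045 / 48.19 = 9.3380e-04 A
Q = I_bal * t = 9.3380e-04 * 2.28 = 0.002129 Ah

I=9.3380e-04 A, Q=0.002129 Ah


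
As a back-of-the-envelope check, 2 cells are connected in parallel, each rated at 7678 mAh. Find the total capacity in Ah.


Convert: C_cell = 7678 mAh = 7.678 Ah
C_total = 2 * 7.678 = 15.356 Ah

15.356 Ah


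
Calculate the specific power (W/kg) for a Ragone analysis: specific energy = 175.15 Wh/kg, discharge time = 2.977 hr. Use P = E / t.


Specific power = 175.15 Wh/kg / 2.977 hr = 58.83 W/kg

58.83 W/kg


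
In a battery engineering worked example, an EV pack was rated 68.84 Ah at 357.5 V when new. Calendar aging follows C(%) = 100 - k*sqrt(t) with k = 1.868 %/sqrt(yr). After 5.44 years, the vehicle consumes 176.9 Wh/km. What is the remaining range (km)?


Step 1: capacity retention = 100 - 1.868 * sqrt(5.44) = 100 - 1.868 * 2.3324 = 95.643%
Step 2: C_now = 68.84 * 95.643/100 = 65.841 Ah
Step 3: E_pack = V * C_now = 357.5 * 65.841 = 23538 Wh
Step 4: range = E_pack / consumption = 23538 / 176.9 = 133.1 km

133.1 km


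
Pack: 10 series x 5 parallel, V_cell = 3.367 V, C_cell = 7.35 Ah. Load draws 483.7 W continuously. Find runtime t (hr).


Step 1: E_pack = Ns * V_cell * Np * C_cell = 10 * 3.367 * 5 * 7.35 = 1237.4 Wh
Step 2: t = E_pack / P = 1237.4 / 483.7 = 2.558 hr

2.558 hr


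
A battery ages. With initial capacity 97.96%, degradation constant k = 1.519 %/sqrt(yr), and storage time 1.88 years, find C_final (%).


Step 1: sqrt(1.88 yr) = 1.3711
Step 2: drop = 1.519 * 1.3711 = 2.0827
Step 3: C_final = 97.96 - 2.0827 = 95.88%

95.88%


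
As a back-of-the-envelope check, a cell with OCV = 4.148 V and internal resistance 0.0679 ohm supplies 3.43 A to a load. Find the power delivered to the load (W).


Step 1: V_terminal = OCV - I*R = 4.148 - 3.43 * 0.0679 = 3.9151 V
Step 2: P_out = V_terminal * I = 3.9151 * 3.43 = 13.43 W

13.43 W


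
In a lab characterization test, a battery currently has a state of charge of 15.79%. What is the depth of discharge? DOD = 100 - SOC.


DOD = 100 - SOC = 100 - 15.79 = 84.21%

84.21%


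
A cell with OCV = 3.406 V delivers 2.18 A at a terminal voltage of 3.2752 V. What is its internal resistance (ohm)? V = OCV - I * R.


R = (OCV - V) / I = (3.406 - 3.2752) / 2.18 = 0.06000 ohm

0.06000 ohm


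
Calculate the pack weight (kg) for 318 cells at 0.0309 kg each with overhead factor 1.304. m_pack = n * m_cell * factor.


m_pack = n * m_cell * overhead = 318 * 0.0309 * 1.304 = 12.81 kg

12.81 kg


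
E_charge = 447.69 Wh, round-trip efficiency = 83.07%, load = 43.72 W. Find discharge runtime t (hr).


Step 1: E_discharge = eta/100 * E_charge = 83.07/100 * 447.69 = 371.9 Wh
Step 2: t = E_discharge / P = 371.9 / 43.72 = 8.506 hr

8.506 hr


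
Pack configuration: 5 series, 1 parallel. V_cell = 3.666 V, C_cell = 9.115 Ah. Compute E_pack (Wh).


E = Ns * Vcell * Np * Ccell = 5 * 3.666 * 1 * 9.115 = 167.1 Wh

167.1 Wh


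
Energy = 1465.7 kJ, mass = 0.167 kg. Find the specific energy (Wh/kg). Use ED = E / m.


Convert: E = 1465.7 kJ = 407.14 Wh
ED = E / m = 407.14 / 0.167 = 2438 Wh/kg

2438 Wh/kg


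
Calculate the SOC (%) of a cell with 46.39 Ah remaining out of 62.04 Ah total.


SOC = (remaining / total) * 100 = (46.39 / 62.04) * 100 = 74.77%

74.77%


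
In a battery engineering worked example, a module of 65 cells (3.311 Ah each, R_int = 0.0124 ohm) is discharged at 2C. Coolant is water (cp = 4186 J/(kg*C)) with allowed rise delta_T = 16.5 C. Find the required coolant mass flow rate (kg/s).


Step 1: I = 2 * 3.311 = 6.622 A
Step 2: Q_cell = I^2 * R = 6.622^2 * 0.0124 = 0.54375 W
Step 3: Q_total = 65 * 0.54375 = 35.344 W
Step 4: m_dot = Q_total / (cp * dT) = 35.344 / (4186 * 16.5) = 5.117e-04 kg/s

5.117e-04 kg/s


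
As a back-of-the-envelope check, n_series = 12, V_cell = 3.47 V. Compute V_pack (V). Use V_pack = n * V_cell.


V_pack = n * V_cell = 12 * 3.47 = 41.64 V

41.64 V


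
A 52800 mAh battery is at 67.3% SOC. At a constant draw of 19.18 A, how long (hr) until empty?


Convert: C_total = 52800 mAh = 52.8 Ah
Step 1: remaining = SOC/100 * C_total = 67.3/100 * 52.8 = 35.534 Ah
Step 2: t = remaining / I = 35.534 / 19.18 = 1.853 hr

1.853 hr


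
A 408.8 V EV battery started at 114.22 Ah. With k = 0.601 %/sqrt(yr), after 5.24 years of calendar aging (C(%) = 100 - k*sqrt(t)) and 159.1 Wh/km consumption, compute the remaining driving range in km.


Step 1: capacity retention = 100 - 0.601 * sqrt(5.24) = 100 - 0.601 * 2.2891 = 98.624%
Step 2: C_now = 114.22 * 98.624/100 = 112.65 Ah
Step 3: E_pack = V * C_now = 408.8 * 112.65 = 46051 Wh
Step 4: range = E_pack / consumption = 46051 / 159.1 = 289.4 km

289.4 km


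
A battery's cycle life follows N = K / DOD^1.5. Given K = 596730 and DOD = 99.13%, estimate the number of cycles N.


Step 1: DOD^1.5 = 99.13^1.5 = 986.98
Step 2: N = 596730 / 986.98 = 604.6 cycles

604.6 cycles


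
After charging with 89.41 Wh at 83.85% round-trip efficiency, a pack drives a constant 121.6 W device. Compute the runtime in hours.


Step 1: E_discharge = eta/100 * E_charge = 83.85/100 * 89.41 = 74.97 Wh
Step 2: t = E_discharge / P = 74.97 / 121.6 = 0.6165 hr

0.6165 hr


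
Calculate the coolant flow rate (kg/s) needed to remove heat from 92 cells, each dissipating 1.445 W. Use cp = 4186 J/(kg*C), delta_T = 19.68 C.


Q_total = 92 * 1.445 = 132.94 W
m_dot = Q_total / (cp * dT) = 132.94 / (4186 * 19.68) = 0.001614 kg/s

0.001614 kg/s


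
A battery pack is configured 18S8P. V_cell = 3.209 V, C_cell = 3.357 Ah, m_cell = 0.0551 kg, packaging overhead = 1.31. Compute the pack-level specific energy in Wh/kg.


Step 1: V_pack = 18 * 3.209 = 57.762 V
Step 2: C_pack = 8 * 3.357 = 26.856 Ah
Step 3: E_pack = V_pack * C_pack = 57.762 * 26.856 = 1551.3 Wh
Step 4: m_pack = 18 * 8 * 0.0551 * 1.31 = 10.394 kg
Step 5: ED = E_pack / m_pack = 1551.3 / 10.394 = 149.2 Wh/kg

149.2 Wh/kg


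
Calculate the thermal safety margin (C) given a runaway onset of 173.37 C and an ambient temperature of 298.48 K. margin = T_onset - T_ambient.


Convert: T_ambient = 298.48 K = 25.33 C
margin = 173.37 - 25.33 = 148.04 C

148.04 C


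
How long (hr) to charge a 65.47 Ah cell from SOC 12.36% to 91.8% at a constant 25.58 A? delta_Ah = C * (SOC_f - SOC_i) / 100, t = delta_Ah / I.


Step 1: dSOC = 91.8% - 12.36% = 79.44%
Step 2: delta_Ah = 65.47 * 79.44 / 100 = 52.009 Ah
Step 3: t = 52.009 / 25.58 = 2.033 hr

2.033 hr


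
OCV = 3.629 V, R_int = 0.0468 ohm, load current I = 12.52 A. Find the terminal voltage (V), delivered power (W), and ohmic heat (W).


Step 1: V_terminal = OCV - I*R = 3.629 - 12.52 * 0.0468 = 3.0431 V
Step 2: P_out = V_terminal * I = 3.0431 * 12.52 = 38.10 W
Step 3: Q = I^2 * R = 12.52^2 * 0.0468 = 7.336 W

V=3.0431 V, P=38.10 W, Q=7.336 W


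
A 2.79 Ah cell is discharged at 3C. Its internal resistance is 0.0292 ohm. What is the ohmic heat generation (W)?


Step 1: I = C_rate * capacity = 3 * 2.79 = 8.37 A
Step 2: Q = I^2 * R = 8.37^2 * 0.0292 = 70.057 * 0.0292 = 2.046 W

2.046 W


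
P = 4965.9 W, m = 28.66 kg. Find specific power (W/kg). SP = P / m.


SP = P / m = 4965.9 / 28.66 = 173.3 W/kg

173.3 W/kg
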